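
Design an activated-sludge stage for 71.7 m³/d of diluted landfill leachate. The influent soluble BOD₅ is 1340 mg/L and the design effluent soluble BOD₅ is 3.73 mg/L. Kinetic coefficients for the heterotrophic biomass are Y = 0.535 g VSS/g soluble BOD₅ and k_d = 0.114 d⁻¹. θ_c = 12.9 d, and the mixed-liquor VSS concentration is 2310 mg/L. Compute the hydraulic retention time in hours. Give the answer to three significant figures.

From the SRT design equation V = Y Q (S₀−S) θ_c / [X (1 + k_d θ_c)] = 0.535 × 71.7 × (1340 − 3.73) × 12.9 / [2310 × (1 + 0.114 × 12.9)] = 6.61×10^5 / 5707 = 115.9 m³.
HRT = V/Q = 115.9 m³ / 71.7 m³·d⁻¹ = 1.616 d × 24 = 38.78 h.

τ ≈ 38.8 h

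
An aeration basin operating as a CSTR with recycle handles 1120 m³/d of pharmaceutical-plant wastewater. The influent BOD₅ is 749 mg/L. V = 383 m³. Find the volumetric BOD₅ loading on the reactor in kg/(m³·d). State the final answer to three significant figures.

L_v ≈ 2.19 kg BOD₅/(m³·d)

Volumetric loading L_v = Q·S₀ / V = 1120 × 749 g/m³ / 383.0 m³ = 2190 g/(m³·d) = 2.190 kg BOD₅/(m³·d).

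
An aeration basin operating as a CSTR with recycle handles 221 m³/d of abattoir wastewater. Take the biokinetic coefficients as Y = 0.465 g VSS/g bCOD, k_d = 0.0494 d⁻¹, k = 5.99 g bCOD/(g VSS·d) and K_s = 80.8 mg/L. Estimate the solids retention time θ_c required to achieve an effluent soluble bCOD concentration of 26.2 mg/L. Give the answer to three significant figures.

At the target effluent, Y k S/(K_s+S) = 0.465×5.99×26.2/107.0 = 0.6820 d⁻¹.
1/θ_c = 0.6820 − 0.0494 = 0.6326 d⁻¹, so θ_c = 1.581 d.

θ_c ≈ 1.58 d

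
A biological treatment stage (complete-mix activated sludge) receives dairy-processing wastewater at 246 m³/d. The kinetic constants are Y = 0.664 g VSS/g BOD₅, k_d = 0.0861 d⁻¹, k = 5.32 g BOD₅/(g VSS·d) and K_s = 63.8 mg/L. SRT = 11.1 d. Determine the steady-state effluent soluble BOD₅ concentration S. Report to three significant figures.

Effluent substrate depends only on kinetics and SRT: S = K_s(1 + k_d θ_c) / [θ_c(Yk − k_d) − 1] = 63.8 × (1 + 0.0861 × 11.1) / [11.1 × (0.664 × 5.32 − 0.0861) − 1] = 124.8 / 37.25 = 3.349 mg/L.

S ≈ 3.35 mg/L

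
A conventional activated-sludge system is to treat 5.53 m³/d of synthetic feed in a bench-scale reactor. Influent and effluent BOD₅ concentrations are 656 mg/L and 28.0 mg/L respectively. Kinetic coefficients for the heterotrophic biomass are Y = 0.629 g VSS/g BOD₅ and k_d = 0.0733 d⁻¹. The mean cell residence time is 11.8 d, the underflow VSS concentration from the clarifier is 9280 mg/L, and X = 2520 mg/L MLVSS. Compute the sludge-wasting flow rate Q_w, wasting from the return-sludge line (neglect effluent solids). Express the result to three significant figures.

Q_w ≈ 0.126 m³/d

From the SRT design equation V = Y Q (S₀−S) θ_c / [X (1 + k_d θ_c)] = 0.629 × 5.53 × (656 − 28.0) × 11.8 / [2520 × (1 + 0.0733 × 11.8)] = 2.58×10^4 / 4700 = 5.485 m³.
Wasting from the return line (neglecting effluent solids): Q_w = V·X / (θ_c·X_r) = 5.485 × 2520 / (11.8 × 9280) = 0.1262 m³/d.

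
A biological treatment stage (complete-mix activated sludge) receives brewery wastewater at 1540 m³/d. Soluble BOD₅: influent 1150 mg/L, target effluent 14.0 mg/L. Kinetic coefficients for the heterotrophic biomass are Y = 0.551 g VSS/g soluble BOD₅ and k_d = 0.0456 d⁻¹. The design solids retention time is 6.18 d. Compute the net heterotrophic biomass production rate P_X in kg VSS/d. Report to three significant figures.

P_X ≈ 752 kg VSS/d

Observed yield with endogenous decay: Y_obs = Y / (1 + k_d·θ_c) = 0.551 / (1 + 0.0456 × 6.18) = 0.551 / 1.282 = 0.4299 g VSS/g soluble BOD₅.
Substrate removed = Q·(S₀ − S) = 1540 m³/d × (1150 − 14.0) g/m³ = 1.75×10^6 g/d = 1749 kg/d.
So the net sludge growth is P_X = 0.4299 × 1749 = 752.0 kg VSS/d.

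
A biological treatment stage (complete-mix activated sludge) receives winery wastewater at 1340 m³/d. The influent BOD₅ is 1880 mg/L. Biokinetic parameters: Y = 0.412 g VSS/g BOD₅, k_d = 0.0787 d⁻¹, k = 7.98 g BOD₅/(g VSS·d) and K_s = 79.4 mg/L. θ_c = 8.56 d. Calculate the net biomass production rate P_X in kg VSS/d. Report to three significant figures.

From the Monod/SRT balance for a CMAS, S = K_s·(1+k_d θ_c)/[θ_c·(Y k − k_d) − 1] = 79.4 × (1 + 0.0787 × 8.56) / [8.56 × (0.412 × 7.98 − 0.0787) − 1] = 132.9 / 26.47 = 5.020 mg/L.
Y_obs = Y / (1 + k_d θ_c) = 0.412 / (1 + 0.0787 × 8.56) = 0.412 / 1.674 = 0.2462.
Q·(S₀ − S) = 1340 × (1880 − 5.02) × 10⁻³ = 2512 kg/d removed.
Biomass produced: P_X = Y_obs·Q·ΔS = 0.2462 × 2512 ≈ 618.5 kg VSS/d.

P_X ≈ 618 kg VSS/d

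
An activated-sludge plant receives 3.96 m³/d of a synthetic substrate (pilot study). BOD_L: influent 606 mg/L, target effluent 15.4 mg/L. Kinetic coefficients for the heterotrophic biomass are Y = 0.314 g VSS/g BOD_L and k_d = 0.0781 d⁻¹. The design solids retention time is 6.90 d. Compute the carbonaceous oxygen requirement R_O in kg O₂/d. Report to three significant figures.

The observed yield is Y_obs = Y/(1 + k_d·θ_c) = 0.314 / (1 + 0.0781 × 6.90) = 0.314 / 1.539 = 0.2040 g VSS per g BOD_L removed.
ΔS = 606 − 15.4 = 590.6 mg/L, so the substrate removal rate is 3.96 × 590.6/1000 = 2.339 kg BOD_L/d.
P_X = Y_obs·Q·(S₀ − S) = 0.2040 × 2.339 = 0.4772 kg VSS/d.
R_O = Q·(S₀ − S) − 1.42·P_X = 2.339 − 1.42 × 0.4772 = 1.661 kg O₂/d.

R_O ≈ 1.66 kg O₂/d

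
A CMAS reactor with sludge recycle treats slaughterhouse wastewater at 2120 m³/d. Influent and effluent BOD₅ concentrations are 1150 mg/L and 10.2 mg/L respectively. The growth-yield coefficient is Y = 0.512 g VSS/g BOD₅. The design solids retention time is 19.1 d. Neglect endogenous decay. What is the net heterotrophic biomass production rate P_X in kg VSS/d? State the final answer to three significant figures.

No decay correction is needed, so Y_obs = Y = 0.512.
Q·(S₀ − S) = 2120 × (1150 − 10.2) × 10⁻³ = 2416 kg/d removed.
Net biomass production P_X = Y_obs × Q·(S₀ − S) = 0.5120 × 2416 = 1237 kg VSS/d.

P_X ≈ 1240 kg VSS/d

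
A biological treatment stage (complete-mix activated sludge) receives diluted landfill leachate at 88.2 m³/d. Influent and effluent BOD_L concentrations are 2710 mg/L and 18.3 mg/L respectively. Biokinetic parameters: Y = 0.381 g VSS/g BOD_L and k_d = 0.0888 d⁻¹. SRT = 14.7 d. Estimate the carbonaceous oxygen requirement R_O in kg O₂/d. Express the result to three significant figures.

Correct the yield for decay: Y_obs = Y/(1 + k_d θ_c) = 0.381 / (1 + 0.0888 × 14.7) = 0.381 / 2.305 = 0.1653.
Q·(S₀ − S) = 88.2 × (2710 − 18.3) × 10⁻³ = 237.4 kg/d removed.
Net sludge production P_X = 0.1653 × 237.4 = 39.24 kg VSS/d.
R_O = Q·ΔS − 1.42 P_X = 237.4 − 55.71 = 181.7 kg O₂/d.

R_O ≈ 182 kg O₂/d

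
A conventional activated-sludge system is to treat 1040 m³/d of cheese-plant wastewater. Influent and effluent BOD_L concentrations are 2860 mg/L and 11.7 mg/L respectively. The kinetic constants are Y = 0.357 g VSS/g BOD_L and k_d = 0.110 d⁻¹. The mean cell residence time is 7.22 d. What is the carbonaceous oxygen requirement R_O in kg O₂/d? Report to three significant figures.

R_O ≈ 2130 kg O₂/d

The observed yield is Y_obs = Y/(1 + k_d·θ_c) = 0.357 / (1 + 0.110 × 7.22) = 0.357 / 1.794 = 0.1990 g VSS per g BOD_L removed.
Mass of BOD_L removed per day: Q(S₀ − S) = 1040 × 2848 g/m³ = 2962 kg/d.
Net sludge production P_X = 0.1990 × 2962 = 589.4 kg VSS/d.
Carbonaceous O₂ demand = substrate oxidised − cell-mass equivalent = 2962 − 1.42 × 589.4 = 2125 kg O₂/d.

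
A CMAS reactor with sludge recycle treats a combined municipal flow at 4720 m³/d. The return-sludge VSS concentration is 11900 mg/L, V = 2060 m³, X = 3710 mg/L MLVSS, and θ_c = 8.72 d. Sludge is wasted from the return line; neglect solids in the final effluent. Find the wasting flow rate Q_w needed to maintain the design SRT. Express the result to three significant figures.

Q_w ≈ 73.7 m³/d

Wasting from the return line (neglecting effluent solids): Q_w = V·X / (θ_c·X_r) = 2060 × 3710 / (8.72 × 11900) = 73.65 m³/d.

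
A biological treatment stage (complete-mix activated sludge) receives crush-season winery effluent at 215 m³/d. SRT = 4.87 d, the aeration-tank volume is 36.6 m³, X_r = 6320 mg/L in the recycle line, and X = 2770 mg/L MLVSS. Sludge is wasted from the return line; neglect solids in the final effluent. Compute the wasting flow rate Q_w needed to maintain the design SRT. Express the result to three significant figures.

Q_w ≈ 3.29 m³/d

Wasting from the return line (neglecting effluent solids): Q_w = V·X / (θ_c·X_r) = 36.60 × 2770 / (4.87 × 6320) = 3.294 m³/d.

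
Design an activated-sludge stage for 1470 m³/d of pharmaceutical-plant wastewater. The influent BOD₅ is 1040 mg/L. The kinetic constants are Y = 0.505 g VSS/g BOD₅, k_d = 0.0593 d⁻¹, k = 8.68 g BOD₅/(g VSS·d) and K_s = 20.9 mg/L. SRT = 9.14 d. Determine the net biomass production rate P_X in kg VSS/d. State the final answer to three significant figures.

From the Monod/SRT balance for a CMAS, S = K_s·(1+k_d θ_c)/[θ_c·(Y k − k_d) − 1] = 20.9 × (1 + 0.0593 × 9.14) / [9.14 × (0.505 × 8.68 − 0.0593) − 1] = 32.23 / 38.52 = 0.8366 mg/L.
The observed yield is Y_obs = Y/(1 + k_d·θ_c) = 0.505 / (1 + 0.0593 × 9.14) = 0.505 / 1.542 = 0.3275 g VSS per g BOD₅ removed.
Q·(S₀ − S) = 1470 × (1040 − 0.837) × 10⁻³ = 1528 kg/d removed.
Biomass produced: P_X = Y_obs·Q·ΔS = 0.3275 × 1528 ≈ 500.3 kg VSS/d.

P_X ≈ 500 kg VSS/d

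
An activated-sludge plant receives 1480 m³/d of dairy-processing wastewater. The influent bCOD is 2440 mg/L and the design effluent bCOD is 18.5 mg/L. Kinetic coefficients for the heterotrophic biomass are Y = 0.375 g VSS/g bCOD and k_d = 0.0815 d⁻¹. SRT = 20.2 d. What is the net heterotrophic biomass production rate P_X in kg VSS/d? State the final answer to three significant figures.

P_X ≈ 508 kg VSS/d

Y_obs = Y / (1 + k_d θ_c) = 0.375 / (1 + 0.0815 × 20.2) = 0.375 / 2.646 = 0.1417.
Q·(S₀ − S) = 1480 × (2440 − 18.5) × 10⁻³ = 3584 kg/d removed.
P_X = Y_obs · Q(S₀ − S) = 0.1417 × 3584 = 507.9 kg VSS/d.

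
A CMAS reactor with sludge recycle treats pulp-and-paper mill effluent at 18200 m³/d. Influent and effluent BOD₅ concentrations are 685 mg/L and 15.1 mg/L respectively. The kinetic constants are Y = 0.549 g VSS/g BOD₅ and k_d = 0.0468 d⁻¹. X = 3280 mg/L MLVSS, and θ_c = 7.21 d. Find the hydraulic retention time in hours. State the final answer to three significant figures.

τ ≈ 14.5 h

Steady-state biomass mass balance: V·X·(1 + k_d·θ_c) = Y·Q·(S₀ − S)·θ_c, so V = 0.549 × 18200 × (685 − 15.1) × 7.21 / [3280 × (1 + 0.0468 × 7.21)] = 4.83×10^7 / 4387 = 11001 m³.
τ = V/Q = 11001/18200 = 0.6045 d, or 14.51 h.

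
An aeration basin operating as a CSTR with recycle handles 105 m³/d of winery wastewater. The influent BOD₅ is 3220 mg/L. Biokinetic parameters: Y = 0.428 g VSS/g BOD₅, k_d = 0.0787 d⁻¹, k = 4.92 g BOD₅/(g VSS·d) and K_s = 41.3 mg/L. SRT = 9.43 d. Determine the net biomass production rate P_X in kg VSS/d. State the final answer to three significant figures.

P_X ≈ 83.0 kg VSS/d

For a completely mixed reactor with recycle the Lawrence–McCarty relation gives S = K_s·(1 + k_d·θ_c) / [θ_c·(Y·k − k_d) − 1] = 41.3 × (1 + 0.0787 × 9.43) / [9.43 × (0.428 × 4.92 − 0.0787) − 1] = 71.95 / 18.12 = 3.972 mg/L.
Observed yield with endogenous decay: Y_obs = Y / (1 + k_d·θ_c) = 0.428 / (1 + 0.0787 × 9.43) = 0.428 / 1.742 = 0.2457 g VSS/g BOD₅.
ΔS = 3220 − 3.97 = 3216 mg/L, so the substrate removal rate is 105 × 3216/1000 = 337.7 kg BOD₅/d.
Biomass produced: P_X = Y_obs·Q·ΔS = 0.2457 × 337.7 ≈ 82.96 kg VSS/d.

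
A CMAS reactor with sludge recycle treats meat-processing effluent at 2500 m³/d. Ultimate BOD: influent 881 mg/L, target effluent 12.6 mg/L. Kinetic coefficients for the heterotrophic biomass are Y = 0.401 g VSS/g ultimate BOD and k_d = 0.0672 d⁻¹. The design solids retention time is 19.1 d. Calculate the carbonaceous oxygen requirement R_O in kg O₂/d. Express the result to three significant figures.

R_O ≈ 1630 kg O₂/d

The observed yield is Y_obs = Y/(1 + k_d·θ_c) = 0.401 / (1 + 0.0672 × 19.1) = 0.401 / 2.284 = 0.1756 g VSS per g ultimate BOD removed.
Mass of ultimate BOD removed per day: Q(S₀ − S) = 2500 × 868.4 g/m³ = 2171 kg/d.
Biomass synthesised: P_X = Y_obs × 2171 = 381.2 kg VSS/d.
R_O = Q·(S₀ − S) − 1.42·P_X = 2171 − 1.42 × 381.2 = 1630 kg O₂/d.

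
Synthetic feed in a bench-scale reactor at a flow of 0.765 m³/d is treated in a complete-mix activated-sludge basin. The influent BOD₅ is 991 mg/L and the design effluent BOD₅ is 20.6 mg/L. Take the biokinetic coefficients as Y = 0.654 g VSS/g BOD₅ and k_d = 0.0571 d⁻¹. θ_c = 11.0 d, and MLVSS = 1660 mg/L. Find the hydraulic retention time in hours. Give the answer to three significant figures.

τ ≈ 62.0 h

From the SRT design equation V = Y Q (S₀−S) θ_c / [X (1 + k_d θ_c)] = 0.654 × 0.765 × (991 − 20.6) × 11.0 / [1660 × (1 + 0.0571 × 11.0)] = 5.34×10^3 / 2703 = 1.976 m³.
Hydraulic retention time τ = V/Q = 1.976 / 0.765 = 2.583 d = 61.99 h.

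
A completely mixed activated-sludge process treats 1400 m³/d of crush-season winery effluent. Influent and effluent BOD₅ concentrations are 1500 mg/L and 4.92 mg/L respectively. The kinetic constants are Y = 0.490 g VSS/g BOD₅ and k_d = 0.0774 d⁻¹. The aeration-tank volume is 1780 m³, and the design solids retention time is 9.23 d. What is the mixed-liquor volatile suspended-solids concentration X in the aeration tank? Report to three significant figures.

X = Y·Q·ΔS·θ_c / [V·(1 + k_d θ_c)] = 0.490 × 1400 × (1500 − 4.92) × 9.23 / [1780 × (1 + 0.0774 × 9.23)] = 3102 mg/L.

X ≈ 3100 mg/L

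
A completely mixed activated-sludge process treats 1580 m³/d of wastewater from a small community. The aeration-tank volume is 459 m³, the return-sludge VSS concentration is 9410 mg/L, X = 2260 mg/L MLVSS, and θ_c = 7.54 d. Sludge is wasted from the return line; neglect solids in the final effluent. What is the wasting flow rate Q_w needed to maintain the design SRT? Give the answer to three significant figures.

Q_w ≈ 14.6 m³/d

Q_w = (V·X)/(θ_c X_r) = 459.0 × 2260 / (7.54 × 9410) = 14.62 m³/d.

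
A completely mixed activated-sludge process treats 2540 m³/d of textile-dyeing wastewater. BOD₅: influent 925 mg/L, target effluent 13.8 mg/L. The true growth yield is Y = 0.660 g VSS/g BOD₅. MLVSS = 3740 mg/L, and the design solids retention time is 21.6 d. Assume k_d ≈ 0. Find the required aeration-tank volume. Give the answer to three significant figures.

V ≈ 8820 m³

Biomass mass balance (decay neglected): V·X = Y·Q·(S₀ − S)·θ_c, so V = 0.660 × 2540 × (925 − 13.8) × 21.6 / 3740 = 8822 m³.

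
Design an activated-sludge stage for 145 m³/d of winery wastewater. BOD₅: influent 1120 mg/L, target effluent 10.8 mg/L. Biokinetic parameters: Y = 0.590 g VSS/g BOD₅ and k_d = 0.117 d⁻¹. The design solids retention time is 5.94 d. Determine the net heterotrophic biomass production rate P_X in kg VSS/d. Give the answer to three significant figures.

Correct the yield for decay: Y_obs = Y/(1 + k_d θ_c) = 0.590 / (1 + 0.117 × 5.94) = 0.590 / 1.695 = 0.3481.
Substrate removed = Q·(S₀ − S) = 145 m³/d × (1120 − 10.8) g/m³ = 1.61×10^5 g/d = 160.8 kg/d.
Net biomass production P_X = Y_obs × Q·(S₀ − S) = 0.3481 × 160.8 = 55.98 kg VSS/d.

P_X ≈ 56.0 kg VSS/d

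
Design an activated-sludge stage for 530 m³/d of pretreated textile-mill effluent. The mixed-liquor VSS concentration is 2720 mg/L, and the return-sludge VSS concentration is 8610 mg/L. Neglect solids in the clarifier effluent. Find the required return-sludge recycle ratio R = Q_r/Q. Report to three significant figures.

R = Q_r/Q = X/(X_r − X) = 2720 / (8610 − 2720) = 0.4618.

R ≈ 0.462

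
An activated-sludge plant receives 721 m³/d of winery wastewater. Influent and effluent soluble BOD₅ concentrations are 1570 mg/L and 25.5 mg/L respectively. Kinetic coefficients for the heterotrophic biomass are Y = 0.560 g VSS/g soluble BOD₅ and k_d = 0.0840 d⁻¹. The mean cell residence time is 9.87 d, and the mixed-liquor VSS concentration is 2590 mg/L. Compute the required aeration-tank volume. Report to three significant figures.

From the SRT design equation V = Y Q (S₀−S) θ_c / [X (1 + k_d θ_c)] = 0.560 × 721 × (1570 − 25.5) × 9.87 / [2590 × (1 + 0.0840 × 9.87)] = 6.16×10^6 / 4737 = 1299 m³.

V ≈ 1300 m³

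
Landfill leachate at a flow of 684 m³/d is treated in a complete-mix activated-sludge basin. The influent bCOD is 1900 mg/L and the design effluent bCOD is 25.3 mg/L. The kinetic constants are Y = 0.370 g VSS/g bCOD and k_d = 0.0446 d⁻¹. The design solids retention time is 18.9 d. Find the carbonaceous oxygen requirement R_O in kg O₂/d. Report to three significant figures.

R_O ≈ 917 kg O₂/d

Correct the yield for decay: Y_obs = Y/(1 + k_d θ_c) = 0.370 / (1 + 0.0446 × 18.9) = 0.370 / 1.843 = 0.2008.
Mass of bCOD removed per day: Q(S₀ − S) = 684 × 1875 g/m³ = 1282 kg/d.
Net sludge production P_X = 0.2008 × 1282 = 257.4 kg VSS/d.
R_O = Q·ΔS − 1.42 P_X = 1282 − 365.6 = 916.7 kg O₂/d.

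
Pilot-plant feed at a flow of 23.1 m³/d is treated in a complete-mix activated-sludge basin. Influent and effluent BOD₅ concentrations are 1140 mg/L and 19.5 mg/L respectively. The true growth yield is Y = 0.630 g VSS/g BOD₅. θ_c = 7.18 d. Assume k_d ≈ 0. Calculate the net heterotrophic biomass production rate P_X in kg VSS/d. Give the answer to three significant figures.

P_X ≈ 16.3 kg VSS/d

Since k_d ≈ 0, Y_obs = Y = 0.630 g VSS/g BOD₅.
Q·(S₀ − S) = 23.1 × (1140 − 19.5) × 10⁻³ = 25.88 kg/d removed.
Net biomass production P_X = Y_obs × Q·(S₀ − S) = 0.6300 × 25.88 = 16.31 kg VSS/d.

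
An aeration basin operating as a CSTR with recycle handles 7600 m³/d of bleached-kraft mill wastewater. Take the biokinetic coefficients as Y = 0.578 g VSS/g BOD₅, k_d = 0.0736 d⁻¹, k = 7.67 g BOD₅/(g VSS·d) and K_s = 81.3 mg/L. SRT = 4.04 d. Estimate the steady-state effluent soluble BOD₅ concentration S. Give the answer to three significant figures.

Effluent substrate depends only on kinetics and SRT: S = K_s(1 + k_d θ_c) / [θ_c(Yk − k_d) − 1] = 81.3 × (1 + 0.0736 × 4.04) / [4.04 × (0.578 × 7.67 − 0.0736) − 1] = 105.5 / 16.61 = 6.349 mg/L.

S ≈ 6.35 mg/L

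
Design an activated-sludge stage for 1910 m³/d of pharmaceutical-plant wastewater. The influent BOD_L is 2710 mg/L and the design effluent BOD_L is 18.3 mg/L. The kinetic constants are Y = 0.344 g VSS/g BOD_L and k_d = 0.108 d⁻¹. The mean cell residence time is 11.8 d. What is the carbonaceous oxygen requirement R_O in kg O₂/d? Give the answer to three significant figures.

R_O ≈ 4040 kg O₂/d

Y_obs = Y / (1 + k_d θ_c) = 0.344 / (1 + 0.108 × 11.8) = 0.344 / 2.274 = 0.1512.
Q·(S₀ − S) = 1910 × (2710 − 18.3) × 10⁻³ = 5141 kg/d removed.
P_X = Y_obs·Q·(S₀ − S) = 0.1512 × 5141 = 777.6 kg VSS/d.
R_O = Q·ΔS − 1.42 P_X = 5141 − 1104 = 4037 kg O₂/d.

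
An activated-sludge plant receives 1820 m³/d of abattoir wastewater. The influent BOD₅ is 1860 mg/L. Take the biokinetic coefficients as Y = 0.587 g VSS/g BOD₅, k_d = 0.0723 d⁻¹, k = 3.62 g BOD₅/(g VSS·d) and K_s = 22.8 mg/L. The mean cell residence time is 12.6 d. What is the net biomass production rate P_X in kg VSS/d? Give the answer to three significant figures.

P_X ≈ 1040 kg VSS/d

From the Monod/SRT balance for a CMAS, S = K_s·(1+k_d θ_c)/[θ_c·(Y k − k_d) − 1] = 22.8 × (1 + 0.0723 × 12.6) / [12.6 × (0.587 × 3.62 − 0.0723) − 1] = 43.57 / 24.86 = 1.752 mg/L.
Correct the yield for decay: Y_obs = Y/(1 + k_d θ_c) = 0.587 / (1 + 0.0723 × 12.6) = 0.587 / 1.911 = 0.3072.
Substrate removed = Q·(S₀ − S) = 1820 m³/d × (1860 − 1.75) g/m³ = 3.38×10^6 g/d = 3382 kg/d.
Net biomass production P_X = Y_obs × Q·(S₀ − S) = 0.3072 × 3382 = 1039 kg VSS/d.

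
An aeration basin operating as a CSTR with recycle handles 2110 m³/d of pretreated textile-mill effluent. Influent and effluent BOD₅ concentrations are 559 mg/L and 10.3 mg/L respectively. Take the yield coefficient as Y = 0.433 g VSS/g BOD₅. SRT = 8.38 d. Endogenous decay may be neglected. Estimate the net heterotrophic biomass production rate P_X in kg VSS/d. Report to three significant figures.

P_X ≈ 501 kg VSS/d

No decay correction is needed, so Y_obs = Y = 0.433.
Mass of BOD₅ removed per day: Q(S₀ − S) = 2110 × 548.7 g/m³ = 1158 kg/d.
Net biomass production P_X = Y_obs × Q·(S₀ − S) = 0.4330 × 1158 = 501.3 kg VSS/d.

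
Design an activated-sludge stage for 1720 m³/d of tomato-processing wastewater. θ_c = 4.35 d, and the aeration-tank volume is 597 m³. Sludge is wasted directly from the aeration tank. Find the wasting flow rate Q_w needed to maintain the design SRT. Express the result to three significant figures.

With mixed-liquor wasting, θ_c = V/Q_w, so Q_w = V/θ_c = 597.0/4.35 = 137.2 m³/d.

Q_w ≈ 137 m³/d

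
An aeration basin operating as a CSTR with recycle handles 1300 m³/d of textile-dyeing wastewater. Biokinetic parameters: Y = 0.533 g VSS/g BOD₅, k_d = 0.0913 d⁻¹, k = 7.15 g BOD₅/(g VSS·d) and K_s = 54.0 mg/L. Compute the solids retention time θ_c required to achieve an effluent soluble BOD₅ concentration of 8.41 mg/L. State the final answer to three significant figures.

θ_c ≈ 2.37 d

Specific growth rate at S = 8.41 mg/L: μ = YkS/(K_s+S) = 0.533·7.15·8.41/(54.0+8.41) = 0.5135 d⁻¹.
1/θ_c = 0.5135 − 0.0913 = 0.4222 d⁻¹, so θ_c = 2.368 d.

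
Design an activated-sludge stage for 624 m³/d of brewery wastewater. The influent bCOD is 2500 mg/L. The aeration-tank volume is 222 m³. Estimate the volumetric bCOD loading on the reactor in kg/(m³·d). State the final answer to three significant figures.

L_v ≈ 7.03 kg bCOD/(m³·d)

L_v = Q S₀ / V = 624 × 2500 × 10⁻³ / 222.0 = 7.027 kg/(m³·d).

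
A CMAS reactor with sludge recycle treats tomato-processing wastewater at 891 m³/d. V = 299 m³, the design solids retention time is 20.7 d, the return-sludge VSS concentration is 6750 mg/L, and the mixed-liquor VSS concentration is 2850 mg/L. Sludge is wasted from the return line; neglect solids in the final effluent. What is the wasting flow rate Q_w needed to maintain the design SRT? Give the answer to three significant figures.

Q_w ≈ 6.10 m³/d

θ_c = V·X/(Q_w·X_r) when wasting from the recycle, so Q_w = V·X/(θ_c·X_r) = 299.0 × 2850 / (20.7 × 6750) = 6.099 m³/d.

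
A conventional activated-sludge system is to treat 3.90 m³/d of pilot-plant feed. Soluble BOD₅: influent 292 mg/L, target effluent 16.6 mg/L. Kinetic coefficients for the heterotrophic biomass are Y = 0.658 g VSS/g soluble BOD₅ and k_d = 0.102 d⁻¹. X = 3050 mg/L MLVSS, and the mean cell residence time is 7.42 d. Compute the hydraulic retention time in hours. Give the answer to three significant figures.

Steady-state biomass mass balance: V·X·(1 + k_d·θ_c) = Y·Q·(S₀ − S)·θ_c, so V = 0.658 × 3.90 × (292 − 16.6) × 7.42 / [3050 × (1 + 0.102 × 7.42)] = 5.24×10^3 / 5358 = 0.9786 m³.
τ = V/Q = 0.9786/3.90 = 0.2509 d, or 6.022 h.

τ ≈ 6.02 h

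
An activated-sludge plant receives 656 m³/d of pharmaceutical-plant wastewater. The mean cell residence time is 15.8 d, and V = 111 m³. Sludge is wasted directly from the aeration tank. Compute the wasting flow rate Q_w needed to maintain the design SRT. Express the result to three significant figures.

Wasting from the aeration tank: Q_w = V / θ_c = 111.0 / 15.8 = 7.025 m³/d.

Q_w ≈ 7.03 m³/d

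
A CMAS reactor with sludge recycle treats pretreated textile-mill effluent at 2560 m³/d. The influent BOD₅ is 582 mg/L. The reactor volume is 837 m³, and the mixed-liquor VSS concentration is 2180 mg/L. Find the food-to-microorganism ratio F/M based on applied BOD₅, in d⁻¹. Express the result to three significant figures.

F/M = Q·S₀ / (V·X) = 2560 × 582 / (837.0 × 2180) = 0.8165 g BOD₅·(g VSS·d)⁻¹.

F/M ≈ 0.817 d⁻¹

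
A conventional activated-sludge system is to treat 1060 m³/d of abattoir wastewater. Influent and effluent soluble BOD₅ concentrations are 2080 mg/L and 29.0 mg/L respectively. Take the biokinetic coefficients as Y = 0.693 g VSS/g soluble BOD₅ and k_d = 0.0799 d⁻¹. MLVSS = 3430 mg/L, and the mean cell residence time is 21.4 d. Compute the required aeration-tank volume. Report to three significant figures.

V ≈ 3470 m³

Steady-state biomass mass balance: V·X·(1 + k_d·θ_c) = Y·Q·(S₀ − S)·θ_c, so V = 0.693 × 1060 × (2080 − 29.0) × 21.4 / [3430 × (1 + 0.0799 × 21.4)] = 3.22×10^7 / 9295 = 3469 m³.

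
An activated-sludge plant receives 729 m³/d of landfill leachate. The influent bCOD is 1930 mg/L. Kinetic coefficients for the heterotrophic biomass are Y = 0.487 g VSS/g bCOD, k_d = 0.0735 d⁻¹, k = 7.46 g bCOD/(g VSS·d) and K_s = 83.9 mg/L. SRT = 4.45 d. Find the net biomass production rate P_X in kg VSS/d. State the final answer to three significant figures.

P_X ≈ 514 kg VSS/d

From the Monod/SRT balance for a CMAS, S = K_s·(1+k_d θ_c)/[θ_c·(Y k − k_d) − 1] = 83.9 × (1 + 0.0735 × 4.45) / [4.45 × (0.487 × 7.46 − 0.0735) − 1] = 111.3 / 14.84 = 7.503 mg/L.
Observed yield with endogenous decay: Y_obs = Y / (1 + k_d·θ_c) = 0.487 / (1 + 0.0735 × 4.45) = 0.487 / 1.327 = 0.3670 g VSS/g bCOD.
Q·(S₀ − S) = 729 × (1930 − 7.50) × 10⁻³ = 1402 kg/d removed.
Biomass produced: P_X = Y_obs·Q·ΔS = 0.3670 × 1402 ≈ 514.3 kg VSS/d.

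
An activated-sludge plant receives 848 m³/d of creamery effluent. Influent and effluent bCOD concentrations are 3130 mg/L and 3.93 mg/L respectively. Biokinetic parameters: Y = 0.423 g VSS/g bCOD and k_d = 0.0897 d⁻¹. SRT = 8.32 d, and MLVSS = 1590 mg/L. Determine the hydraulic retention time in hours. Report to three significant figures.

τ ≈ 95.1 h

Steady-state biomass mass balance: V·X·(1 + k_d·θ_c) = Y·Q·(S₀ − S)·θ_c, so V = 0.423 × 848 × (3130 − 3.93) × 8.32 / [1590 × (1 + 0.0897 × 8.32)] = 9.33×10^6 / 2777 = 3360 m³.
τ = V/Q = 3360/848 = 3.962 d, or 95.09 h.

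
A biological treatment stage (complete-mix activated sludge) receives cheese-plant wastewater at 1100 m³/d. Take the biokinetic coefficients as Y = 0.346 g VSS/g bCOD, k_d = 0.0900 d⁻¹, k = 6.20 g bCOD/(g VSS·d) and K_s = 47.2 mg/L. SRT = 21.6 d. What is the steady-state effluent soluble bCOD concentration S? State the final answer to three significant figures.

For a completely mixed reactor with recycle the Lawrence–McCarty relation gives S = K_s·(1 + k_d·θ_c) / [θ_c·(Y·k − k_d) − 1] = 47.2 × (1 + 0.0900 × 21.6) / [21.6 × (0.346 × 6.20 − 0.0900) − 1] = 139.0 / 43.39 = 3.202 mg/L.

S ≈ 3.20 mg/L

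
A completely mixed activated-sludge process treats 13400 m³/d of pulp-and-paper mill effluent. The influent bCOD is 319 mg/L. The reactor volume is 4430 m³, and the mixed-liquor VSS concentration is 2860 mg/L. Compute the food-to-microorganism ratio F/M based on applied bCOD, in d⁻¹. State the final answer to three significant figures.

F/M = applied load / biomass = Q·S₀/(V·X) = 13400 × 319 / (4430 × 2860) = 0.3374 d⁻¹.

F/M ≈ 0.337 d⁻¹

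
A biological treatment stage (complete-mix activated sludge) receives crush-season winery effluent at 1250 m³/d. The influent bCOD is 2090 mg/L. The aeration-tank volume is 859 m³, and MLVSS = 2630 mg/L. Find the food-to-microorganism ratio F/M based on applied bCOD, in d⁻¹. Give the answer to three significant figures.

F/M ≈ 1.16 d⁻¹

Food-to-microorganism ratio F/M = Q S₀ / (V X) = 1250 × 2090 / (859.0 × 2630) = 1.156 d⁻¹.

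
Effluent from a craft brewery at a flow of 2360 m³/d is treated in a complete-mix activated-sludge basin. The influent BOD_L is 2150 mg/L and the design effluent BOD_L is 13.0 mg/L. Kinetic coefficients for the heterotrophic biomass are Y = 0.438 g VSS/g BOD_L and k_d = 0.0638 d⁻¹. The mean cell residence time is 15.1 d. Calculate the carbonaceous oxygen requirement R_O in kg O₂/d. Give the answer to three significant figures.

Observed yield with endogenous decay: Y_obs = Y / (1 + k_d·θ_c) = 0.438 / (1 + 0.0638 × 15.1) = 0.438 / 1.963 = 0.2231 g VSS/g BOD_L.
Mass of BOD_L removed per day: Q(S₀ − S) = 2360 × 2137 g/m³ = 5043 kg/d.
Net sludge production P_X = 0.2231 × 5043 = 1125 kg VSS/d.
Carbonaceous O₂ demand = substrate oxidised − cell-mass equivalent = 5043 − 1.42 × 1125 = 3446 kg O₂/d.

R_O ≈ 3450 kg O₂/d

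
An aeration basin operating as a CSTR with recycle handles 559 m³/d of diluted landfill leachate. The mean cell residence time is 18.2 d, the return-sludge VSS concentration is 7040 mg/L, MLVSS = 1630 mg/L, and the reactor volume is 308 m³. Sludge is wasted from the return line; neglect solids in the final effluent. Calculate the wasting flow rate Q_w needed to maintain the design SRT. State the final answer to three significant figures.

Q_w ≈ 3.92 m³/d

Q_w = (V·X)/(θ_c X_r) = 308.0 × 1630 / (18.2 × 7040) = 3.918 m³/d.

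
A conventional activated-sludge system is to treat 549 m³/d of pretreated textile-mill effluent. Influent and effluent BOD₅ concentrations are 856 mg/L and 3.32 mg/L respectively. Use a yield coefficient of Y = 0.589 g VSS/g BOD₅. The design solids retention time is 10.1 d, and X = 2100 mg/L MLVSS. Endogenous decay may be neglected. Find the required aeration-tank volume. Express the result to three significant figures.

V ≈ 1330 m³

With k_d = 0 the design equation reduces to V = Y Q (S₀−S) θ_c / X = 0.589 × 549 × (856 − 3.32) × 10.1 / 2100 = 1326 m³.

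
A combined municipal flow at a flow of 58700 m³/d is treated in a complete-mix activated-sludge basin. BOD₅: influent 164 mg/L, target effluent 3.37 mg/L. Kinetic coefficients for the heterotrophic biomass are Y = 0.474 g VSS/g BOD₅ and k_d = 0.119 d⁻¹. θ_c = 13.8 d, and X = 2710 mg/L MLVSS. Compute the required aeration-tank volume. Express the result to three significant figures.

From the SRT design equation V = Y Q (S₀−S) θ_c / [X (1 + k_d θ_c)] = 0.474 × 58700 × (164 − 3.37) × 13.8 / [2710 × (1 + 0.119 × 13.8)] = 6.17×10^7 / 7160 = 8614 m³.

V ≈ 8610 m³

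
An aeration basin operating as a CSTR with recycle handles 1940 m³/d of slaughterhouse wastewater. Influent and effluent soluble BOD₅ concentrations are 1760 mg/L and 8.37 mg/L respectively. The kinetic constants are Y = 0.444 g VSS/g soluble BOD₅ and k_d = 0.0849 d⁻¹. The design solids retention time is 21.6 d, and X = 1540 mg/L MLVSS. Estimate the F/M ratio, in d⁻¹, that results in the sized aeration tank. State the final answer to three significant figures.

From the SRT design equation V = Y Q (S₀−S) θ_c / [X (1 + k_d θ_c)] = 0.444 × 1940 × (1760 − 8.37) × 21.6 / [1540 × (1 + 0.0849 × 21.6)] = 3.26×10^7 / 4364 = 7468 m³.
F/M = Q·S₀ / (V·X) = 1940 × 1760 / (7468 × 1540) = 0.2969 g soluble BOD₅·(g VSS·d)⁻¹.

F/M ≈ 0.297 d⁻¹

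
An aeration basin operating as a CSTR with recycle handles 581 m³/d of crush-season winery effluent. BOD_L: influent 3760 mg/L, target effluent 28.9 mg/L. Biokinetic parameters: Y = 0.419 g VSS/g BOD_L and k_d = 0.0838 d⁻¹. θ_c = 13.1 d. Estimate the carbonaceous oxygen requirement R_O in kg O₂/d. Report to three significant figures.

R_O ≈ 1550 kg O₂/d

Correct the yield for decay: Y_obs = Y/(1 + k_d θ_c) = 0.419 / (1 + 0.0838 × 13.1) = 0.419 / 2.098 = 0.1997.
Substrate removed = Q·(S₀ − S) = 581 m³/d × (3760 − 28.9) g/m³ = 2.17×10^6 g/d = 2168 kg/d.
Net sludge production P_X = 0.1997 × 2168 = 433.0 kg VSS/d.
Carbonaceous O₂ demand = substrate oxidised − cell-mass equivalent = 2168 − 1.42 × 433.0 = 1553 kg O₂/d.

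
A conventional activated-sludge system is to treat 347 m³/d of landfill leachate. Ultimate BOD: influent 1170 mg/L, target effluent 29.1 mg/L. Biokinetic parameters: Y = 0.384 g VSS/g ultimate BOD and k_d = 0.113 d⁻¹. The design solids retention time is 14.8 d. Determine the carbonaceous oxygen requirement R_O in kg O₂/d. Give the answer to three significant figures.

Correct the yield for decay: Y_obs = Y/(1 + k_d θ_c) = 0.384 / (1 + 0.113 × 14.8) = 0.384 / 2.672 = 0.1437.
ΔS = 1170 − 29.1 = 1141 mg/L, so the substrate removal rate is 347 × 1141/1000 = 395.9 kg ultimate BOD/d.
P_X = Y_obs·Q·(S₀ − S) = 0.1437 × 395.9 = 56.89 kg VSS/d.
R_O = Q·(S₀ − S) − 1.42·P_X = 395.9 − 1.42 × 56.89 = 315.1 kg O₂/d.

R_O ≈ 315 kg O₂/d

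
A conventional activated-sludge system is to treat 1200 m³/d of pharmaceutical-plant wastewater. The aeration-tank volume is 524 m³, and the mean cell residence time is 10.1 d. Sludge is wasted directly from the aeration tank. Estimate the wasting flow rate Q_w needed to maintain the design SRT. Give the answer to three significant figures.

Q_w ≈ 51.9 m³/d

Wasting from the aeration tank: Q_w = V / θ_c = 524.0 / 10.1 = 51.88 m³/d.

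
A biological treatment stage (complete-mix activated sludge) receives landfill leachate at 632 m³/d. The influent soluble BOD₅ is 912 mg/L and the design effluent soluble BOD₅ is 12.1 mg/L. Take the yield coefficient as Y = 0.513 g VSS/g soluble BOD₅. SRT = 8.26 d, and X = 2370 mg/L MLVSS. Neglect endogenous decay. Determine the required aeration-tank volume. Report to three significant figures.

V ≈ 1020 m³

V·X = Y·Q·ΔS·θ_c gives V = 0.513 × 632 × (912 − 12.1) × 8.26 / 2370 = 1017 m³.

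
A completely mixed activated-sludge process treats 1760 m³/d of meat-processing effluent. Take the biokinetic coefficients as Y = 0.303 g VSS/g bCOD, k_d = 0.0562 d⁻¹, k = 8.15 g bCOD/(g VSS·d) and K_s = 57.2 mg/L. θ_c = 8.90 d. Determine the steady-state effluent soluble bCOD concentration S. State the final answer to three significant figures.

S ≈ 4.19 mg/L

Effluent substrate depends only on kinetics and SRT: S = K_s(1 + k_d θ_c) / [θ_c(Yk − k_d) − 1] = 57.2 × (1 + 0.0562 × 8.90) / [8.90 × (0.303 × 8.15 − 0.0562) − 1] = 85.81 / 20.48 = 4.190 mg/L.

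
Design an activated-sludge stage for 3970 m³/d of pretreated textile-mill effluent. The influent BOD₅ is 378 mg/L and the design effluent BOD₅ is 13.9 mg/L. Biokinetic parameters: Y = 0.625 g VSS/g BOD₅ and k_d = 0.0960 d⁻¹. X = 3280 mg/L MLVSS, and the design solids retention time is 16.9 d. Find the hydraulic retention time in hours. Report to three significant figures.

τ ≈ 10.7 h

From the SRT design equation V = Y Q (S₀−S) θ_c / [X (1 + k_d θ_c)] = 0.625 × 3970 × (378 − 13.9) × 16.9 / [3280 × (1 + 0.0960 × 16.9)] = 1.53×10^7 / 8601 = 1775 m³.
HRT = V/Q = 1775 m³ / 3970 m³·d⁻¹ = 0.4471 d × 24 = 10.73 h.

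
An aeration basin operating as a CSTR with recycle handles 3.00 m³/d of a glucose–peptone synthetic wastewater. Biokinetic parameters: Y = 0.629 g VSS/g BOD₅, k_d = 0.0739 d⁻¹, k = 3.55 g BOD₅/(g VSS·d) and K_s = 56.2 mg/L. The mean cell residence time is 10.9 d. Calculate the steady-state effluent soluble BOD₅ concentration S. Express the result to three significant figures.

S ≈ 4.50 mg/L

Effluent substrate depends only on kinetics and SRT: S = K_s(1 + k_d θ_c) / [θ_c(Yk − k_d) − 1] = 56.2 × (1 + 0.0739 × 10.9) / [10.9 × (0.629 × 3.55 − 0.0739) − 1] = 101.5 / 22.53 = 4.503 mg/L.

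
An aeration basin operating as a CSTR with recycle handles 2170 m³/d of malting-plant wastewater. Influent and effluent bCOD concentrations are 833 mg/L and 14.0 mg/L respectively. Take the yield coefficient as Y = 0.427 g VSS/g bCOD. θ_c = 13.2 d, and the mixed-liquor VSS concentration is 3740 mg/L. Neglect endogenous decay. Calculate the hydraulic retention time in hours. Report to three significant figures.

Biomass mass balance (decay neglected): V·X = Y·Q·(S₀ − S)·θ_c, so V = 0.427 × 2170 × (833 − 14.0) × 13.2 / 3740 = 2678 m³.
HRT = V/Q = 2678 m³ / 2170 m³·d⁻¹ = 1.234 d × 24 = 29.62 h.

τ ≈ 29.6 h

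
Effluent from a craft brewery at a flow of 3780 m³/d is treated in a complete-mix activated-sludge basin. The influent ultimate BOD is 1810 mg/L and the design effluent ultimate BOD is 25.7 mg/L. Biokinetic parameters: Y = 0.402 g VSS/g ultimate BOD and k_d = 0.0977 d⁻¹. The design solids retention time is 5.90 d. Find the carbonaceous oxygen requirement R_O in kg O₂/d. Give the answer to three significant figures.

R_O ≈ 4300 kg O₂/d

Observed yield with endogenous decay: Y_obs = Y / (1 + k_d·θ_c) = 0.402 / (1 + 0.0977 × 5.90) = 0.402 / 1.576 = 0.2550 g VSS/g ultimate BOD.
Substrate removed = Q·(S₀ − S) = 3780 m³/d × (1810 − 25.7) g/m³ = 6.74×10^6 g/d = 6745 kg/d.
Net sludge production P_X = 0.2550 × 6745 = 1720 kg VSS/d.
Carbonaceous O₂ demand = substrate oxidised − cell-mass equivalent = 6745 − 1.42 × 1720 = 4302 kg O₂/d.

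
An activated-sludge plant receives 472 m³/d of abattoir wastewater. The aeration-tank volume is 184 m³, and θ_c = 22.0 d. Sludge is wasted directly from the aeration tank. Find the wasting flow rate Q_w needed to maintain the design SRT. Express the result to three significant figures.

Q_w ≈ 8.36 m³/d

With mixed-liquor wasting, θ_c = V/Q_w, so Q_w = V/θ_c = 184.0/22.0 = 8.364 m³/d.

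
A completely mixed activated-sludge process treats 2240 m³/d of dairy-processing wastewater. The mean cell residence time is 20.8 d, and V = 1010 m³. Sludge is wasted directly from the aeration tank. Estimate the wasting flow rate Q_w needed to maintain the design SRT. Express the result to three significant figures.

Q_w ≈ 48.6 m³/d

With mixed-liquor wasting, θ_c = V/Q_w, so Q_w = V/θ_c = 1010/20.8 = 48.56 m³/d.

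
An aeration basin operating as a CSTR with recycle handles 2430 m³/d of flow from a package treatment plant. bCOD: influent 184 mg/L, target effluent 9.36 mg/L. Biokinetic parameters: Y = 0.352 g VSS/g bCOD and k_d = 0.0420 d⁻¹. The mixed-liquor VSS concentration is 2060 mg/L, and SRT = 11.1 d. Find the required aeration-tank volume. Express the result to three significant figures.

Steady-state biomass mass balance: V·X·(1 + k_d·θ_c) = Y·Q·(S₀ − S)·θ_c, so V = 0.352 × 2430 × (184 − 9.36) × 11.1 / [2060 × (1 + 0.0420 × 11.1)] = 1.66×10^6 / 3020 = 549.0 m³.

V ≈ 549 m³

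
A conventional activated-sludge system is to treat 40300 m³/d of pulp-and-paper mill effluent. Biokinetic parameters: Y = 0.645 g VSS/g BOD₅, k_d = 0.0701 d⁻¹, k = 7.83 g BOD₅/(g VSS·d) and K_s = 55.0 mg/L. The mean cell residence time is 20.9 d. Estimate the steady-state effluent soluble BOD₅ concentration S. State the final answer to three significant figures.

From the Monod/SRT balance for a CMAS, S = K_s·(1+k_d θ_c)/[θ_c·(Y k − k_d) − 1] = 55.0 × (1 + 0.0701 × 20.9) / [20.9 × (0.645 × 7.83 − 0.0701) − 1] = 135.6 / 103.1 = 1.315 mg/L.

S ≈ 1.32 mg/L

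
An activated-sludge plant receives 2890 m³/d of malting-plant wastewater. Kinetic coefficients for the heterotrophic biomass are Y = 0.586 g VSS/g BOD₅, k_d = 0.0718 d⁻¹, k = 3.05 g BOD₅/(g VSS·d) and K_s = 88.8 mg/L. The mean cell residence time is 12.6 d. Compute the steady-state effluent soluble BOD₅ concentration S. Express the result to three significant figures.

S ≈ 8.20 mg/L

Effluent substrate depends only on kinetics and SRT: S = K_s(1 + k_d θ_c) / [θ_c(Yk − k_d) − 1] = 88.8 × (1 + 0.0718 × 12.6) / [12.6 × (0.586 × 3.05 − 0.0718) − 1] = 169.1 / 20.62 = 8.204 mg/L.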